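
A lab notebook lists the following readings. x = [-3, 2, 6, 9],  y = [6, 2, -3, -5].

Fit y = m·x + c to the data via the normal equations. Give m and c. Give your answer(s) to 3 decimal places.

From the data, Σx·x = 130, Σx = 14, Σ1 = 4.
Moment sums: Σx·y = -77, Σy = 0.
So MᵀM·[m, c]ᵀ = Mᵀy: [[130, 14]; [14, 4]]·[m, c]ᵀ = [-77, 0]ᵀ.
Eliminating c: 4·(row 1) − 14·(row 2) gives 324·m = 4·(-77) − 14·0 = -308, so m = -77/81.
Then c = (0 − 14·(-77/81))/4 = 539/162.

m = -0.951, c = 3.327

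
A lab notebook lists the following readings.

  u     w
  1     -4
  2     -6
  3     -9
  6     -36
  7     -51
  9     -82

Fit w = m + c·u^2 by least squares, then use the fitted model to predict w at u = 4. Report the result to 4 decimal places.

Sums needed: Σ1 = 6, Σu^2 = 180, Σu^2·u^2 = 10356.
And Σw = -188, Σu^2·w = -10546.
Determinant 6·10356 − 180² = 29736.
m = ((-188)·10356 − 180·(-10546))/29736 = -2027/1239; c = (6·(-10546) − 180·(-188))/29736 = -2453/2478.
At u = 4: ŵ = (-2027/1239)·(1) + (-2453/2478)·(16) = -1031/59.

ŵ = -17.4746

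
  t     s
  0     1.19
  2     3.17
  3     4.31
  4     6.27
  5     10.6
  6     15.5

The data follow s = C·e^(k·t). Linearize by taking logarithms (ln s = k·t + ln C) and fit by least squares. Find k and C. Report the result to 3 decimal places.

k = 0.423, C = 1.236

Let Y = ln s. Fitting Y = k·t + ln C by least squares:
Σt = 20.0000, Σ(t)² = 90.0000, Σln s = 9.7261, Σt·ln s = 42.2827.
Equations: 90.0000·k + 20.0000·ln C = 42.2827;  20.0000·k + 6·ln C = 9.7261.
Slope k = (n·Σt·ln s − Σt·Σln s)/(n·Σ(t)² − (Σt)²) = (6·42.2827 − 20.0000·9.7261)/140.0000 = 0.42267; ln C = (Σln s − k·Σt)/n = 0.21210, so C = exp(0.21210) = 1.23628.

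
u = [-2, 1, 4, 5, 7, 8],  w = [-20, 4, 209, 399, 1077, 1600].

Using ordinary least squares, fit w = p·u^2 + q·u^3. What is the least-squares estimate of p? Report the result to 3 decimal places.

p = 0.979

The normal equations are: 7395·p + 53693·q = 168416;  53693·p + 399579·q = 1252026.
(Σu^2·u^2 = 7395, Σu^2·u^3 = 53693, Σu^3·u^3 = 399579, Σu^2·w = 168416, Σu^3·w = 1252026.)
det = 7395·399579 − 53693² = 71948456.
p = (168416·399579 − 53693·1252026)/71948456 = 35232423/35974228; q = (7395·1252026 − 53693·168416)/71948456 = 107985991/35974228.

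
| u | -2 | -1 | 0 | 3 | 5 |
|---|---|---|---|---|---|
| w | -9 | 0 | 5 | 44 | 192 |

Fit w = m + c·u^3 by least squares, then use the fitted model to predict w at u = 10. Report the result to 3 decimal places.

ŵ = 1513.821

Forming MᵀM = [[5, 143]; [143, 16419]] and Mᵀw = [232, 25260]ᵀ gives MᵀM·[m, c]ᵀ = Mᵀw.
det = 5·16419 − 143² = 61646.
m = (232·16419 − 143·25260)/61646 = 7578/2371; c = (5·25260 − 143·232)/61646 = 46562/30823.
At u = 10: ŵ = (7578/2371)·(1) + (46562/30823)·(1000) = 46660514/30823.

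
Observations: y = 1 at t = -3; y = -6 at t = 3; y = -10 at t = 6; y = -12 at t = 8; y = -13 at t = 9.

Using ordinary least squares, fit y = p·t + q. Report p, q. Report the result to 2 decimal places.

XᵀX·[p, q]ᵀ = Xᵀy reads: 199·p + 23·q = -294;  23·p + 5·q = -40.
Δ = 199·5 − 23² = 466.
p = ((-294)·5 − 23·(-40))/466 = -275/233; q = (199·(-40) − 23·(-294))/466 = -599/233.

p = -1.18, q = -2.57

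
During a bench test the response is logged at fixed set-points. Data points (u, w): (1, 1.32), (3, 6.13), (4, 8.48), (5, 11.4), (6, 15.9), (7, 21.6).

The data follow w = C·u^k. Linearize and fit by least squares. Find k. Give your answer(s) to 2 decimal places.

Linearized form: ln w = k·ln u + ln C. From the 6 transformed points,
Σln u = 7.8320, Σ(ln u)² = 12.7160, Σln w = 12.5012, Σln u·ln w = 19.8080.
Equations: 12.7160·k + 7.8320·ln C = 19.8080;  7.8320·k + 6·ln C = 12.5012.
Δ = 12.7160·6 − (7.8320)² = 14.9557; k = (19.8080·6 − 7.8320·12.5012)/14.9557 = 1.40005, ln C = (12.7160·12.5012 − 7.8320·19.8080)/14.9557 = 0.25599.

k = 1.40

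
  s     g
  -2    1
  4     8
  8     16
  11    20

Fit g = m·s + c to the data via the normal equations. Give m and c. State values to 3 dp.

m = 1.496, c = 3.396

The normal equations are: 205·m + 21·c = 378;  21·m + 4·c = 45.
(Σs·s = 205, Σs = 21, Σ1 = 4, Σs·g = 378, Σg = 45.)
Δ = 205·4 − 21² = 379.
m = (378·4 − 21·45)/379 = 567/379; c = (205·45 − 21·378)/379 = 1287/379.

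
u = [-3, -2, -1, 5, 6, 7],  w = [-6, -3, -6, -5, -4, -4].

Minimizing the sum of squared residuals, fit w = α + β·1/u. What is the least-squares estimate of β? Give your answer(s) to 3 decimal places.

With design matrix M, MᵀM = [[6, -139/105]; [-139/105, 31957/22050]] and Mᵀw = [-28, 305/42]ᵀ.
Eliminating β: (31957/22050)·(row 1) − (-139/105)·(row 2) gives (3062/441)·α = (31957/22050)·(-28) − (-139/105)·(305/42) = -75869/2450, so α = -682821/153100.
Then β = ((305/42) − (-139/105)·(-682821/153100))/(31957/22050) = 14343/15310.

β = 0.937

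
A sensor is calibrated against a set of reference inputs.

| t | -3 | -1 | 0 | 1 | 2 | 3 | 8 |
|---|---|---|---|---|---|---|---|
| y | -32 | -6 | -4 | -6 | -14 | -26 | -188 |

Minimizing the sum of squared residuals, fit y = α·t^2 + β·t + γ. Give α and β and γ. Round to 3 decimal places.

α = -2.982, β = 0.760, γ = -3.027

Compute the Gram sums: Σt^2·t^2 = 4276, Σt^2·t = 520, Σt^2 = 88, Σt·t = 88, Σt = 10, Σ1 = 7.
And Σt^2·y = -12622, Σt·y = -1514, Σy = -276.
AᵀA·[α, β, γ]ᵀ = Aᵀy becomes [[4276, 520, 88]; [520, 88, 10]; [88, 10, 7]]·[α, β, γ]ᵀ = [-12622, -1514, -276]ᵀ.
Inverting the 3×3 Gram matrix, [α, β, γ]ᵀ = [-22669/7602, 5779/7602, -3835/1267]ᵀ.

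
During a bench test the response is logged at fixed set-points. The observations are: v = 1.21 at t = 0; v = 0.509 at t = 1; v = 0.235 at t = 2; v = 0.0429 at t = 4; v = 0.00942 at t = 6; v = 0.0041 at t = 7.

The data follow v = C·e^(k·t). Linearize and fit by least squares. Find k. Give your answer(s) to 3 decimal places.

Let Y = ln v. Fitting Y = k·t + ln C by least squares:
Σt = 20.0000, Σ(t)² = 106.0000, Σln v = -15.2434, Σt·ln v = -82.6341.
Equations: 106.0000·k + 20.0000·ln C = -82.6341;  20.0000·k + 6·ln C = -15.2434.
Slope k = (n·Σt·ln v − Σt·Σln v)/(n·Σ(t)² − (Σt)²) = (6·-82.6341 − 20.0000·-15.2434)/236.0000 = -0.80905; ln C = (Σln v − k·Σt)/n = 0.15626.

k = -0.809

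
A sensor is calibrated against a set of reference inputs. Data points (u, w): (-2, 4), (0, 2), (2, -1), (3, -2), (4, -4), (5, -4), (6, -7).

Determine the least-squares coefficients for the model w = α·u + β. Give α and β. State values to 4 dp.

With design matrix M, MᵀM = [[94, 18]; [18, 7]] and Mᵀw = [-94, -12]ᵀ.
Eliminating β: 7·(row 1) − 18·(row 2) gives 334·α = 7·(-94) − 18·(-12) = -442, so α = -221/167.
Then β = ((-12) − 18·(-221/167))/7 = 282/167.

α = -1.3234, β = 1.6886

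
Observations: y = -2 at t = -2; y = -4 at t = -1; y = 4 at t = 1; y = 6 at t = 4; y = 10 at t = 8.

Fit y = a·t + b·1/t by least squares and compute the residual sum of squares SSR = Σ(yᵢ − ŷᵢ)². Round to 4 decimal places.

SSR = 3.2360

Normal-equation sums: Σt·t = 86, Σt·1/t = 5, Σ1/t·1/t = 149/64.
And Σt·y = 116, Σ1/t·y = 47/4.
MᵀM·[a, b]ᵀ = Mᵀy becomes [[86, 5]; [5, 149/64]]·[a, b]ᵀ = [116, 47/4]ᵀ.
Δ = 86·(149/64) − 5² = 5607/32.
a = (116·(149/64) − 5·(47/4))/(5607/32) = 322/267; b = (86·(47/4) − 5·116)/(5607/32) = 656/267.
Residuals: 146/89, -30/89, 30/89, 50/89, 4/89; SSR = 288/89.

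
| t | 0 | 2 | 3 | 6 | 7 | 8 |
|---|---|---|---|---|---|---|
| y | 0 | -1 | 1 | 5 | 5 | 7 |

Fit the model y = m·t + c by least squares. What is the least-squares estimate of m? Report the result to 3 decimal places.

With design matrix X, XᵀX = [[162, 26]; [26, 6]] and Xᵀy = [122, 17]ᵀ.
Δ = 162·6 − 26² = 296.
m = (122·6 − 26·17)/296 = 145/148; c = (162·17 − 26·122)/296 = -209/148.

m = 0.980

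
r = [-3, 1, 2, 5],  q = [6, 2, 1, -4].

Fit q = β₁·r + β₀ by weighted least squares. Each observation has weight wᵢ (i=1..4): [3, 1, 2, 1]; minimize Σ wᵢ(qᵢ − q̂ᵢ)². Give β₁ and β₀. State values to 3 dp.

Entries of AᵀWA: Σwᵢ·r·r = 61, Σwᵢ·r = 1, Σwᵢ·1 = 7.
For AᵀWq: Σwᵢ·r·q = -68, Σwᵢ·q = 18.
Normal equations: [[61, 1]; [1, 7]]·[β₁, β₀]ᵀ = [-68, 18]ᵀ.
Determinant 61·7 − 1² = 426.
β₁ = ((-68)·7 − 1·18)/426 = -247/213; β₀ = (61·18 − 1·(-68))/426 = 583/213.

β₁ = -1.160, β₀ = 2.737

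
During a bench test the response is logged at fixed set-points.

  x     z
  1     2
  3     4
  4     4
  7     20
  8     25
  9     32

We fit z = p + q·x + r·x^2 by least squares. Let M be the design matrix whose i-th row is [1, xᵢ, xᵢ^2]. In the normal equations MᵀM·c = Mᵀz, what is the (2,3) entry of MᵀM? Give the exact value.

Row 2 ↔ basis x, column 3 ↔ basis x^2, so (MᵀM)_{2,3} = Σᵢ (x)·(x^2) = (1)·(1) + (3)·(9) + (4)·(16) + (7)·(49) + (8)·(64) + (9)·(81) = 1676.

1676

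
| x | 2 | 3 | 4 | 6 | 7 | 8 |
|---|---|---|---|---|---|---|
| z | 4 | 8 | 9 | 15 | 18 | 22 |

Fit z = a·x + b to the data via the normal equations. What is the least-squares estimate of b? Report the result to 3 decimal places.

AᵀA·[a, b]ᵀ = Aᵀz reads: 178·a + 30·b = 460;  30·a + 6·b = 76.
(Σx·x = 178, Σx = 30, Σ1 = 6, Σx·z = 460, Σz = 76.)
det = 178·6 − 30² = 168.
a = (460·6 − 30·76)/168 = 20/7; b = (178·76 − 30·460)/168 = -34/21.

b = -1.619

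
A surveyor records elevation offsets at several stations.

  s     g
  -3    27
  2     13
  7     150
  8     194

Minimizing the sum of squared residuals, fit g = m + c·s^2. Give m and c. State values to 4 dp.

Normal-equation sums: Σ1 = 4, Σs^2 = 126, Σs^2·s^2 = 6594.
And Σg = 384, Σs^2·g = 20061.
So MᵀM·[m, c]ᵀ = Mᵀg: [[4, 126]; [126, 6594]]·[m, c]ᵀ = [384, 20061]ᵀ.
Eliminating c: 6594·(row 1) − 126·(row 2) gives 10500·m = 6594·384 − 126·20061 = 4410, so m = 21/50.
Then c = (20061 − 126·(21/50))/6594 = 531/175.

m = 0.4200, c = 3.0343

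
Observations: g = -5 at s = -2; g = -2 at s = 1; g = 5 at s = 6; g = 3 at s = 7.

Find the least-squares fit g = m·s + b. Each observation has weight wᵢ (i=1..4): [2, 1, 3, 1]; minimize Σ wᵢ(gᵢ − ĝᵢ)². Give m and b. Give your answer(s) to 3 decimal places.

m = 1.137, b = -2.717

The normal system MᵀWM·[m, b]ᵀ = MᵀWg is [[166, 22]; [22, 7]]·[m, b]ᵀ = [129, 6]ᵀ.
Eliminating b: 7·(row 1) − 22·(row 2) gives 678·m = 7·129 − 22·6 = 771, so m = 257/226.
Then b = (6 − 22·(257/226))/7 = -307/113.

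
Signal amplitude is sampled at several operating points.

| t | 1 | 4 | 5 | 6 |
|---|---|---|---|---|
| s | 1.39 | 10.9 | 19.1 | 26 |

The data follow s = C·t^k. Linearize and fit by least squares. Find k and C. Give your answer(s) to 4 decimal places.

Linearized form: ln s = k·ln t + ln C. From the 4 transformed points,
Sums: Σln t = 4.7875, Σ(ln t)² = 7.7225, Σln s = 8.9259, Σln t·ln s = 13.8966.
Normal system: [[7.7225, 4.7875]; [4.7875, 4]]·[k, ln C]ᵀ = [13.8966, 8.9259]ᵀ.
Solving (det = 7.9699): k = 1.61280, ln C = 0.30114, so C = exp(0.30114) = 1.35140.

k = 1.6128, C = 1.3514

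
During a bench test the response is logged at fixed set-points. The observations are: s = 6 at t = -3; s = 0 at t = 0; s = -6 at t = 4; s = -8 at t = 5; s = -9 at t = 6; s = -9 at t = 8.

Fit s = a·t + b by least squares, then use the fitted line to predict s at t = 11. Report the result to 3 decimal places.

Normal-equation sums: Σt·t = 150, Σt = 20, Σ1 = 6.
For Aᵀs: Σt·s = -208, Σs = -26.
Normal equations: [[150, 20]; [20, 6]]·[a, b]ᵀ = [-208, -26]ᵀ.
Eliminating b: 6·(row 1) − 20·(row 2) gives 500·a = 6·(-208) − 20·(-26) = -728, so a = -182/125.
Then b = ((-26) − 20·(-182/125))/6 = 13/25.
At t = 11: ŝ = (-182/125)·(11) + (13/25)·(1) = -1937/125.

ŝ = -15.496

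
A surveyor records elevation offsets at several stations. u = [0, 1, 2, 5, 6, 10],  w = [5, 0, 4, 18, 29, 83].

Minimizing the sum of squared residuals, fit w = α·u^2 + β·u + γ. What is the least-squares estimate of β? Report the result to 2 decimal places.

β = -1.86

Sums needed: Σu^2·u^2 = 11938, Σu^2·u = 1350, Σu^2 = 166, Σu·u = 166, Σu = 24, Σ1 = 6.
Right-hand side: Σu^2·w = 9810, Σu·w = 1102, Σw = 139.
AᵀA·[α, β, γ]ᵀ = Aᵀw becomes [[11938, 1350, 166]; [1350, 166, 24]; [166, 24, 6]]·[α, β, γ]ᵀ = [9810, 1102, 139]ᵀ.
Inverting the 3×3 Gram matrix, [α, β, γ]ᵀ = [9203/9338, -2479/1334, 15563/4669]ᵀ.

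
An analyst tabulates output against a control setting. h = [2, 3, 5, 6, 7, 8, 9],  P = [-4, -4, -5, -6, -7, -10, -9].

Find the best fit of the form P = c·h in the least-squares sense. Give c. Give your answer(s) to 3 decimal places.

c = -1.086

XᵀX·[c]ᵀ = XᵀP reads: 268·c = -291.
Hence c = -291 / 268 ≈ -1.08582.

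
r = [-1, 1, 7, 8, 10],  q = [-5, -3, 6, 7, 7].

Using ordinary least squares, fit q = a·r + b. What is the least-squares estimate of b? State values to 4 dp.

b = -3.7111

The normal system XᵀX·[a, b]ᵀ = Xᵀq is [[215, 25]; [25, 5]]·[a, b]ᵀ = [170, 12]ᵀ.
Eliminating b: 5·(row 1) − 25·(row 2) gives 450·a = 5·170 − 25·12 = 550, so a = 11/9.
Then b = (12 − 25·(11/9))/5 = -167/45.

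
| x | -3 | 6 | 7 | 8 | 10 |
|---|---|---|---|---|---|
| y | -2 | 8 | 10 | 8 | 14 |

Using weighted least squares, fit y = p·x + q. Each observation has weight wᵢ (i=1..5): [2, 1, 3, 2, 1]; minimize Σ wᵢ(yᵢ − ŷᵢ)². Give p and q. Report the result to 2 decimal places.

p = 1.11, q = 1.31

Entries of AᵀWA: Σwᵢ·x·x = 429, Σwᵢ·x = 47, Σwᵢ·1 = 9.
And Σwᵢ·x·y = 538, Σwᵢ·y = 64.
So AᵀWA·[p, q]ᵀ = AᵀWy: [[429, 47]; [47, 9]]·[p, q]ᵀ = [538, 64]ᵀ.
det = 429·9 − 47² = 1652.
p = (538·9 − 47·64)/1652 = 131/118; q = (429·64 − 47·538)/1652 = 155/118.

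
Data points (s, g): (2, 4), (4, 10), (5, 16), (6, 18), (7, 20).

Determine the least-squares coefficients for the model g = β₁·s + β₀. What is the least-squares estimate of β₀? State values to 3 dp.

β₀ = -2.486

With design matrix A, AᵀA = [[130, 24]; [24, 5]] and Aᵀg = [376, 68]ᵀ.
Determinant 130·5 − 24² = 74.
β₁ = (376·5 − 24·68)/74 = 124/37; β₀ = (130·68 − 24·376)/74 = -92/37.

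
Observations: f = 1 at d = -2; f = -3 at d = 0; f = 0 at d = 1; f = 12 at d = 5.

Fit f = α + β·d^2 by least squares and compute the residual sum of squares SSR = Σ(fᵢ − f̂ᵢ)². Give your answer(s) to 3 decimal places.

SSR = 3.242

Sums needed: Σ1 = 4, Σd^2 = 30, Σd^2·d^2 = 642.
And Σf = 10, Σd^2·f = 304.
So MᵀM·[α, β]ᵀ = Mᵀf: [[4, 30]; [30, 642]]·[α, β]ᵀ = [10, 304]ᵀ.
Δ = 4·642 − 30² = 1668.
α = (10·642 − 30·304)/1668 = -225/139; β = (4·304 − 30·10)/1668 = 229/417.
Residuals: 176/417, -192/139, 446/417, -46/417; SSR = 1352/417.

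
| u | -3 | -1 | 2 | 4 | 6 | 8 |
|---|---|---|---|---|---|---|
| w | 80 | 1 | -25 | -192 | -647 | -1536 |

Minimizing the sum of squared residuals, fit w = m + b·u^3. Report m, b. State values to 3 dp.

m = -0.874, b = -2.997

MᵀM·[m, b]ᵀ = Mᵀw reads: 6·m + 772·b = -2319;  772·m + 313690·b = -940833.
Determinant 6·313690 − 772² = 1286156.
m = ((-2319)·313690 − 772·(-940833))/1286156 = -562017/643078; b = (6·(-940833) − 772·(-2319))/1286156 = -1927365/643078.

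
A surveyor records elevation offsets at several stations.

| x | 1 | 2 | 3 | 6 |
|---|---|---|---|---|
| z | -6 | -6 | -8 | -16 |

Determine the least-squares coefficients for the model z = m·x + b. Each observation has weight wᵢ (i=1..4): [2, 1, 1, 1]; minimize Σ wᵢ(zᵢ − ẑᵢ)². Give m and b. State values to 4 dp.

Entries of AᵀWA: Σwᵢ·x·x = 51, Σwᵢ·x = 13, Σwᵢ·1 = 5.
Right-hand side: Σwᵢ·x·z = -144, Σwᵢ·z = -42.
Eliminating b: 5·(row 1) − 13·(row 2) gives 86·m = 5·(-144) − 13·(-42) = -174, so m = -87/43.
Then b = ((-42) − 13·(-87/43))/5 = -135/43.

m = -2.0233, b = -3.1395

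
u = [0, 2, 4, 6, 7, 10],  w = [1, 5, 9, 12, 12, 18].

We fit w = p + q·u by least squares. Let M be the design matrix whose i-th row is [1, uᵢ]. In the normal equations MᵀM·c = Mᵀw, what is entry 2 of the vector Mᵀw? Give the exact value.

Entry 2 ↔ basis u, so (Mᵀw)_{2} = Σᵢ (u)·wᵢ = (0)·(1) + (2)·(5) + (4)·(9) + (6)·(12) + (7)·(12) + (10)·(18) = 382.

382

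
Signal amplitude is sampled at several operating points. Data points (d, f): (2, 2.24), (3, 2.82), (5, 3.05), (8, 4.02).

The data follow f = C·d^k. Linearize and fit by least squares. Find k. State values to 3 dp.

k = 0.390

Linearized form: ln f = k·ln d + ln C. From the 4 transformed points,
AᵀA = [[8.6018, 5.4806]; [5.4806, 4]], rhs = [6.3858, 4.3496]ᵀ  (here Σln d = 5.4806, Σ(ln d)² = 8.6018, Σln f = 4.3496, Σln d·ln f = 6.3858).
Solving (det = 4.3697): k = 0.39007, ln C = 0.55295.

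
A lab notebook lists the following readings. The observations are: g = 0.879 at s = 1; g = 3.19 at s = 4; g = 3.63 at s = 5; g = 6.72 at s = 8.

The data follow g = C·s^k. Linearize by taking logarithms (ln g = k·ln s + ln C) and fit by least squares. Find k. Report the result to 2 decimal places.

k = 0.95

Linearized form: ln g = k·ln s + ln C. From the 4 transformed points,
AᵀA = [[8.8362, 5.0752]; [5.0752, 4]], rhs = [7.6446, 4.2254]ᵀ  (here Σln s = 5.0752, Σ(ln s)² = 8.8362, Σln g = 4.2254, Σln s·ln g = 7.6446).
Solving (det = 9.5873): k = 0.95270, ln C = -0.15244.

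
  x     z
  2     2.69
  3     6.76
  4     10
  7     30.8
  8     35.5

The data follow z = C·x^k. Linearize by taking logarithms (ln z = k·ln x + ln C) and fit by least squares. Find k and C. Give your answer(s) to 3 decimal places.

Let Y = ln z. Fitting Y = k·ln x + ln C by least squares:
Σln x = 7.2034, Σ(ln x)² = 11.7199, Σln z = 12.2002, Σln x·ln z = 20.0697.
Equations: 11.7199·k + 7.2034·ln C = 20.0697;  7.2034·k + 5·ln C = 12.2002.
Δ = 11.7199·5 − (7.2034)² = 6.7102; k = (20.0697·5 − 7.2034·12.2002)/6.7102 = 1.85769, ln C = (11.7199·12.2002 − 7.2034·20.0697)/6.7102 = -0.23630, so C = exp(-0.23630) = 0.78954.

k = 1.858, C = 0.790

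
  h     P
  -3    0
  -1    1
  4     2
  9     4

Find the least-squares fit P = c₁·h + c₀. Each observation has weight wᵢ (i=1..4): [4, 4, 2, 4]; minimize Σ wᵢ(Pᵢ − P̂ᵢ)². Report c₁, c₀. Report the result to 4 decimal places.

With design matrix M, MᵀWM = [[396, 28]; [28, 14]] and MᵀWP = [156, 24]ᵀ.
Δ = 396·14 − 28² = 4760.
c₁ = (156·14 − 28·24)/4760 = 27/85; c₀ = (396·24 − 28·156)/4760 = 642/595.

c₁ = 0.3176, c₀ = 1.0790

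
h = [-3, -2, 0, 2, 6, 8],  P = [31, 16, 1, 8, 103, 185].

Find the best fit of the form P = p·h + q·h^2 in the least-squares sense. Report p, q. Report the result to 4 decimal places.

With design matrix X, XᵀX = [[117, 701]; [701, 5505]] and XᵀP = [1989, 15923]ᵀ.
det = 117·5505 − 701² = 152684.
p = (1989·5505 − 701·15923)/152684 = -106289/76342; q = (117·15923 − 701·1989)/152684 = 234351/76342.

p = -1.3923, q = 3.0698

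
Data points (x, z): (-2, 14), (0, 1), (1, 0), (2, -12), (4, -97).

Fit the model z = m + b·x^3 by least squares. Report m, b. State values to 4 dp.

m = 1.1769, b = -1.5367

With design matrix A, AᵀA = [[5, 65]; [65, 4225]] and Aᵀz = [-94, -6416]ᵀ.
Δ = 5·4225 − 65² = 16900.
m = ((-94)·4225 − 65·(-6416))/16900 = 153/130; b = (5·(-6416) − 65·(-94))/16900 = -2597/1690.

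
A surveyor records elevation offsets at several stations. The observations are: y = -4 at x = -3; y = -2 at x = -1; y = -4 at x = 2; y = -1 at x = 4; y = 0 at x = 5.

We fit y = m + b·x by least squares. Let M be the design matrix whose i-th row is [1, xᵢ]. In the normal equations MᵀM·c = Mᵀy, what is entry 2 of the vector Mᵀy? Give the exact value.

2

Entry 2 ↔ basis x, so (Mᵀy)_{2} = Σᵢ (x)·yᵢ = (-3)·(-4) + (-1)·(-2) + (2)·(-4) + (4)·(-1) + (5)·(0) = 2.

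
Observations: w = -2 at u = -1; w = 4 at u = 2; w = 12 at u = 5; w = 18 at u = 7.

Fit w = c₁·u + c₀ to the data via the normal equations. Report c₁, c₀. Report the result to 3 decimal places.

Compute the Gram sums: Σu·u = 79, Σu = 13, Σ1 = 4.
Right-hand side: Σu·w = 196, Σw = 32.
MᵀM·[c₁, c₀]ᵀ = Mᵀw becomes [[79, 13]; [13, 4]]·[c₁, c₀]ᵀ = [196, 32]ᵀ.
Δ = 79·4 − 13² = 147.
c₁ = (196·4 − 13·32)/147 = 368/147; c₀ = (79·32 − 13·196)/147 = -20/147.

c₁ = 2.503, c₀ = -0.136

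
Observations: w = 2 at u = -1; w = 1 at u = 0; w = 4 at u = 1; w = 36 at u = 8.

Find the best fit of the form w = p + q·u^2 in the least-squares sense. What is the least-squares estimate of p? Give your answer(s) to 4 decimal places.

From the data, Σ1 = 4, Σu^2 = 66, Σu^2·u^2 = 4098.
Moment sums: Σw = 43, Σu^2·w = 2310.
MᵀM·[p, q]ᵀ = Mᵀw becomes [[4, 66]; [66, 4098]]·[p, q]ᵀ = [43, 2310]ᵀ.
Eliminating q: 4098·(row 1) − 66·(row 2) gives 12036·p = 4098·43 − 66·2310 = 23754, so p = 3959/2006.
Then q = (2310 − 66·(3959/2006))/4098 = 1067/2006.

p = 1.9736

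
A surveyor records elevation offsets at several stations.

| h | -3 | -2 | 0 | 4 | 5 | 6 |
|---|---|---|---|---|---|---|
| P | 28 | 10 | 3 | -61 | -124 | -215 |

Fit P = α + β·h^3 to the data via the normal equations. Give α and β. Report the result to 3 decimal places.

α = 2.095, β = -1.004

The normal system XᵀX·[α, β]ᵀ = XᵀP is [[6, 370]; [370, 67170]]·[α, β]ᵀ = [-359, -66680]ᵀ.
Δ = 6·67170 − 370² = 266120.
α = ((-359)·67170 − 370·(-66680))/266120 = 55757/26612; β = (6·(-66680) − 370·(-359))/266120 = -26725/26612.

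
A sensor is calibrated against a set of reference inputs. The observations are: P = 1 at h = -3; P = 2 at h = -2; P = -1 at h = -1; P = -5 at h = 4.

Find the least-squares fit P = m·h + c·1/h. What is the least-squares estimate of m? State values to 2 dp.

m = -1.15

With design matrix A, AᵀA = [[30, 4]; [4, 205/144]] and AᵀP = [-26, -19/12]ᵀ.
det = 30·(205/144) − 4² = 641/24.
m = ((-26)·(205/144) − 4·(-19/12))/(641/24) = -2209/1923; c = (30·(-19/12) − 4·(-26))/(641/24) = 1356/641.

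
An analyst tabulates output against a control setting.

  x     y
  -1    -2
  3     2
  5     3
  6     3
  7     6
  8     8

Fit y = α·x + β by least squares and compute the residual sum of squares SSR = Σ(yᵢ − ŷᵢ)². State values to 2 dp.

SSR = 5.33

From the data, Σx·x = 184, Σx = 28, Σ1 = 6.
For Mᵀy: Σx·y = 147, Σy = 20.
Normal equations: [[184, 28]; [28, 6]]·[α, β]ᵀ = [147, 20]ᵀ.
Δ = 184·6 − 28² = 320.
α = (147·6 − 28·20)/320 = 161/160; β = (184·20 − 28·147)/320 = -109/80.
Residuals: 59/160, 11/32, -107/160, -67/40, 51/160, 21/16; SSR = 853/160.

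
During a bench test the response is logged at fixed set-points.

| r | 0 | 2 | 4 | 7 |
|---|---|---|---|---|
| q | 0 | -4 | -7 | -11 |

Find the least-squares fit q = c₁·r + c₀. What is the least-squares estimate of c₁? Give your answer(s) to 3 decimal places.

From the data, Σr·r = 69, Σr = 13, Σ1 = 4.
Moment sums: Σr·q = -113, Σq = -22.
Determinant 69·4 − 13² = 107.
c₁ = ((-113)·4 − 13·(-22))/107 = -166/107; c₀ = (69·(-22) − 13·(-113))/107 = -49/107.

c₁ = -1.551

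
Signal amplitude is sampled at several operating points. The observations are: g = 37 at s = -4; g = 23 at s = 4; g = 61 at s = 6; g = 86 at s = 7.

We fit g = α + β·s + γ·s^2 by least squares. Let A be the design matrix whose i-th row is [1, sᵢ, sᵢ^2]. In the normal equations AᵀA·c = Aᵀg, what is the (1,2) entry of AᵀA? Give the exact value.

13

Row 1 ↔ basis 1, column 2 ↔ basis s, so (AᵀA)_{1,2} = Σᵢ s = (1)·(-4) + (1)·(4) + (1)·(6) + (1)·(7) = 13.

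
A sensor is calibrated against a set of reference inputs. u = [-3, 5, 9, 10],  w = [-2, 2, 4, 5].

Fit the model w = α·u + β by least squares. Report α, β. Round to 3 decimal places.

Compute the Gram sums: Σu·u = 215, Σu = 21, Σ1 = 4.
Right-hand side: Σu·w = 102, Σw = 9.
MᵀM·[α, β]ᵀ = Mᵀw becomes [[215, 21]; [21, 4]]·[α, β]ᵀ = [102, 9]ᵀ.
Eliminating β: 4·(row 1) − 21·(row 2) gives 419·α = 4·102 − 21·9 = 219, so α = 219/419.
Then β = (9 − 21·(219/419))/4 = -207/419.

α = 0.523, β = -0.494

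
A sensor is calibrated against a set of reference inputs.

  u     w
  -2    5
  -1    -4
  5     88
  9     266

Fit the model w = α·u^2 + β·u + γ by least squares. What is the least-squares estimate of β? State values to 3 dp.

Normal-equation sums: Σu^2·u^2 = 7203, Σu^2·u = 845, Σu^2 = 111, Σu·u = 111, Σu = 11, Σ1 = 4.
Right-hand side: Σu^2·w = 23762, Σu·w = 2828, Σw = 355.
MᵀM·[α, β, γ]ᵀ = Mᵀw becomes [[7203, 845, 111]; [845, 111, 11]; [111, 11, 4]]·[α, β, γ]ᵀ = [23762, 2828, 355]ᵀ.
Solving the 3×3 system (Gaussian elimination) gives α = 7283/2446, β = 125975/41582, γ = -45892/20791.

β = 3.030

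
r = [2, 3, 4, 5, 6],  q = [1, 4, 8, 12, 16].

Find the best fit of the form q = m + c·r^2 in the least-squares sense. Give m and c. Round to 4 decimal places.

m = -0.2220, c = 0.4679

Forming AᵀA = [[5, 90]; [90, 2274]] and Aᵀq = [41, 1044]ᵀ gives AᵀA·[m, c]ᵀ = Aᵀq.
Determinant 5·2274 − 90² = 3270.
m = (41·2274 − 90·1044)/3270 = -121/545; c = (5·1044 − 90·41)/3270 = 51/109.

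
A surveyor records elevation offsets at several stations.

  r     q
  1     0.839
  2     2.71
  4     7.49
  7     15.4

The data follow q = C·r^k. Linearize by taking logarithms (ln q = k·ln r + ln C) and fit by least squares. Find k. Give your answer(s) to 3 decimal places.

k = 1.496

Linearized form: ln q = k·ln r + ln C. From the 4 transformed points,
Σln r = 4.0254, Σ(ln r)² = 6.1888, Σln q = 5.5693, Σln r·ln q = 8.8033.
Equations: 6.1888·k + 4.0254·ln C = 8.8033;  4.0254·k + 4·ln C = 5.5693.
Δ = 6.1888·4 − (4.0254)² = 8.5519; k = (8.8033·4 − 4.0254·5.5693)/8.5519 = 1.49611, ln C = (6.1888·5.5693 − 4.0254·8.8033)/8.5519 = -0.11325.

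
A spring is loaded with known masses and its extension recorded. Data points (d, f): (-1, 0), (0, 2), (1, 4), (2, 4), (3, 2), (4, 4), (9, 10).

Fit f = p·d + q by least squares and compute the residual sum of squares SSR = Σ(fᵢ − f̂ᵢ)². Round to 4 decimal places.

SSR = 9.7391

MᵀM·[p, q]ᵀ = Mᵀf reads: 112·p + 18·q = 124;  18·p + 7·q = 26.
det = 112·7 − 18² = 460.
p = (124·7 − 18·26)/460 = 20/23; q = (112·26 − 18·124)/460 = 34/23.
Residuals: -14/23, 12/23, 38/23, 18/23, -48/23, -22/23, 16/23; SSR = 224/23.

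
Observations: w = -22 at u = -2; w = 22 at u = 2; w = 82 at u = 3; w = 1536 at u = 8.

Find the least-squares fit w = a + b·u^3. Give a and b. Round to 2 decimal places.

Sums needed: Σ1 = 4, Σu^3 = 539, Σu^3·u^3 = 263001.
For Aᵀw: Σw = 1618, Σu^3·w = 788998.
Normal equations: [[4, 539]; [539, 263001]]·[a, b]ᵀ = [1618, 788998]ᵀ.
Determinant 4·263001 − 539² = 761483.
a = (1618·263001 − 539·788998)/761483 = 265696/761483; b = (4·788998 − 539·1618)/761483 = 2283890/761483.

a = 0.35, b = 3.00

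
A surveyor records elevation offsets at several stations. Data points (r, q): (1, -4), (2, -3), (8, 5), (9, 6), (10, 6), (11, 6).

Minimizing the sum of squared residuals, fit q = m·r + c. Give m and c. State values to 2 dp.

m = 1.11, c = -4.91

Sums needed: Σr·r = 371, Σr = 41, Σ1 = 6.
For Xᵀq: Σr·q = 210, Σq = 16.
Normal equations: [[371, 41]; [41, 6]]·[m, c]ᵀ = [210, 16]ᵀ.
det = 371·6 − 41² = 545.
m = (210·6 − 41·16)/545 = 604/545; c = (371·16 − 41·210)/545 = -2674/545.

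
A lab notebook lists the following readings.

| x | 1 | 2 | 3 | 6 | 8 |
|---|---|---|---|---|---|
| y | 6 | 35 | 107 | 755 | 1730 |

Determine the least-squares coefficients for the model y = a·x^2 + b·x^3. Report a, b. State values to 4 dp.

a = 2.7875, b = 3.0305

The normal system MᵀM·[a, b]ᵀ = Mᵀy is [[5490, 40820]; [40820, 309594]]·[a, b]ᵀ = [139009, 1052015]ᵀ.
Determinant 5490·309594 − 40820² = 33398660.
a = (139009·309594 − 40820·1052015)/33398660 = 46550023/16699330; b = (5490·1052015 − 40820·139009)/33398660 = 10121497/3339866.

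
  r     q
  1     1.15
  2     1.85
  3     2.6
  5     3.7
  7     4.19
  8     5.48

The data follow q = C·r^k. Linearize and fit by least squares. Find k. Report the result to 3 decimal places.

With ln qᵢ as the transformed response and ln rᵢ as the regressor:
Σln r = 7.4265, Σ(ln r)² = 12.3883, Σln q = 6.1526, Σln r·ln q = 9.9071.
Equations: 12.3883·k + 7.4265·ln C = 9.9071;  7.4265·k + 6·ln C = 6.1526.
Slope k = (n·Σln r·ln q − Σln r·Σln q)/(n·Σ(ln r)² − (Σln r)²) = (6·9.9071 − 7.4265·6.1526)/19.1764 = 0.71703; ln C = (Σln q − k·Σln r)/n = 0.13793.

k = 0.717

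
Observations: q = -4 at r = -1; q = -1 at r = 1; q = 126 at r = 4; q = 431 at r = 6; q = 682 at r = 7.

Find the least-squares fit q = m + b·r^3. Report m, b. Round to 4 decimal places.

Sums needed: Σ1 = 5, Σr^3 = 623, Σr^3·r^3 = 168403.
Right-hand side: Σq = 1234, Σr^3·q = 335089.
Eliminating b: 168403·(row 1) − 623·(row 2) gives 453886·m = 168403·1234 − 623·335089 = -951145, so m = -951145/453886.
Then b = (335089 − 623·(-951145/453886))/168403 = 906663/453886.

m = -2.0956, b = 1.9976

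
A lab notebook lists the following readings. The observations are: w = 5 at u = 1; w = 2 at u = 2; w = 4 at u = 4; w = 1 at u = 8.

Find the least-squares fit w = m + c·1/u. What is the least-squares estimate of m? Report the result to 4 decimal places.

Forming AᵀA = [[4, 15/8]; [15/8, 85/64]] and Aᵀw = [12, 57/8]ᵀ gives AᵀA·[m, c]ᵀ = Aᵀw.
Determinant 4·(85/64) − (15/8)² = 115/64.
m = (12·(85/64) − (15/8)·(57/8))/(115/64) = 33/23; c = (4·(57/8) − (15/8)·12)/(115/64) = 384/115.

m = 1.4348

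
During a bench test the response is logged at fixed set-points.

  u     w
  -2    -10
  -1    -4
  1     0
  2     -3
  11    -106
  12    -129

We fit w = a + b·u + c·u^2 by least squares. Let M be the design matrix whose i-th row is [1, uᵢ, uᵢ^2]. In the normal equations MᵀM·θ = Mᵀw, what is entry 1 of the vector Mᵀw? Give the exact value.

-252

Entry 1 ↔ basis 1, so (Mᵀw)_{1} = Σᵢ wᵢ = (1)·(-10) + (1)·(-4) + (1)·(0) + (1)·(-3) + (1)·(-106) + (1)·(-129) = -252.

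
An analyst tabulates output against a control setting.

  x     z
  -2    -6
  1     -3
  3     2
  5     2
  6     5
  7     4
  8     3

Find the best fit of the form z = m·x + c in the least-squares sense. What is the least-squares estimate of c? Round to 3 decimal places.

Setting ∂/∂m … = 0 gives: 188·m + 28·c = 107;  28·m + 7·c = 7.
Eliminating c: 7·(row 1) − 28·(row 2) gives 532·m = 7·107 − 28·7 = 553, so m = 79/76.
Then c = (7 − 28·(79/76))/7 = -60/19.

c = -3.158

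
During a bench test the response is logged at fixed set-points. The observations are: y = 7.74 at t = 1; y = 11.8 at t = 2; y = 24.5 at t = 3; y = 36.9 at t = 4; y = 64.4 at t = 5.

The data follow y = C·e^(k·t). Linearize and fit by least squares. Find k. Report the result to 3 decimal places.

k = 0.538

Linearized form: ln y = k·t + ln C. From the 5 transformed points,
Σt = 15.0000, Σ(t)² = 55.0000, Σln y = 15.4865, Σt·ln y = 51.8370.
Equations: 55.0000·k + 15.0000·ln C = 51.8370;  15.0000·k + 5·ln C = 15.4865.
Solving (det = 50.0000): k = 0.53775, ln C = 1.48404.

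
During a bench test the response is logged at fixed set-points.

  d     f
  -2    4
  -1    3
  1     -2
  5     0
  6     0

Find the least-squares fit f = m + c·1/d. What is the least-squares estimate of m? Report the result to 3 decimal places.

From the data, Σ1 = 5, Σ1/d = -2/15, Σ1/d·1/d = 1043/450.
And Σf = 5, Σ1/d·f = -7.
Eliminating c: (1043/450)·(row 1) − (-2/15)·(row 2) gives (5207/450)·m = (1043/450)·5 − (-2/15)·(-7) = 959/90, so m = 4795/5207.
Then c = ((-7) − (-2/15)·(4795/5207))/(1043/450) = -15450/5207.

m = 0.921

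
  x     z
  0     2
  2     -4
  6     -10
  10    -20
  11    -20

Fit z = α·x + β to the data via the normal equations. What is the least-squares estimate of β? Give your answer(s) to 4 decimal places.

β = 1.2500

Compute the Gram sums: Σx·x = 261, Σx = 29, Σ1 = 5.
And Σx·z = -488, Σz = -52.
Eliminating β: 5·(row 1) − 29·(row 2) gives 464·α = 5·(-488) − 29·(-52) = -932, so α = -233/116.
Then β = ((-52) − 29·(-233/116))/5 = 5/4.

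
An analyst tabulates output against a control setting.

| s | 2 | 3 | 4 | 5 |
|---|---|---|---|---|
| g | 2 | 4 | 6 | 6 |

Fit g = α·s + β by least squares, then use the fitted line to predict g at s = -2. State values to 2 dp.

ĝ = -3.20

The normal equations are: 54·α + 14·β = 70;  14·α + 4·β = 18.
(Σs·s = 54, Σs = 14, Σ1 = 4, Σs·g = 70, Σg = 18.)
Determinant 54·4 − 14² = 20.
α = (70·4 − 14·18)/20 = 7/5; β = (54·18 − 14·70)/20 = -2/5.
At s = -2: ĝ = (7/5)·(-2) + (-2/5)·(1) = -16/5.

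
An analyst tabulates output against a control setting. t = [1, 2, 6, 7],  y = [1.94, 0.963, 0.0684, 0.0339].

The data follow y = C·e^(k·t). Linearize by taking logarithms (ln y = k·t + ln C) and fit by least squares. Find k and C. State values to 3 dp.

k = -0.670, C = 3.748

Taking logs, ln y = k·t + ln C, so regress ln y on t.
Σt = 16.0000, Σ(t)² = 90.0000, Σln y = -5.4417, Σt·ln y = -39.1974.
Equations: 90.0000·k + 16.0000·ln C = -39.1974;  16.0000·k + 4·ln C = -5.4417.
Solving (det = 104.0000): k = -0.67040, ln C = 1.32117, so C = exp(1.32117) = 3.74781.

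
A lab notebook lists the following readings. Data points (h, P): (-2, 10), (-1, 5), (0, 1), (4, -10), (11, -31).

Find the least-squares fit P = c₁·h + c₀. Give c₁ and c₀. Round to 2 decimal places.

Normal-equation sums: Σh·h = 142, Σh = 12, Σ1 = 5.
Right-hand side: Σh·P = -406, ΣP = -25.
Normal equations: [[142, 12]; [12, 5]]·[c₁, c₀]ᵀ = [-406, -25]ᵀ.
Determinant 142·5 − 12² = 566.
c₁ = ((-406)·5 − 12·(-25))/566 = -865/283; c₀ = (142·(-25) − 12·(-406))/566 = 661/283.

c₁ = -3.06, c₀ = 2.34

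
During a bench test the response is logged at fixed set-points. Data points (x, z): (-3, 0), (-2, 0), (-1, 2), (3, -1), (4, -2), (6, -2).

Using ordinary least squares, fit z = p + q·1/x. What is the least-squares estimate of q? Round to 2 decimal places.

q = -2.71

Sums needed: Σ1 = 6, Σ1/x = -13/12, Σ1/x·1/x = 25/16.
And Σz = -3, Σ1/x·z = -19/6.
Normal equations: [[6, -13/12]; [-13/12, 25/16]]·[p, q]ᵀ = [-3, -19/6]ᵀ.
Eliminating q: (25/16)·(row 1) − (-13/12)·(row 2) gives (1181/144)·p = (25/16)·(-3) − (-13/12)·(-19/6) = -1169/144, so p = -1169/1181.
Then q = ((-19/6) − (-13/12)·(-1169/1181))/(25/16) = -3204/1181.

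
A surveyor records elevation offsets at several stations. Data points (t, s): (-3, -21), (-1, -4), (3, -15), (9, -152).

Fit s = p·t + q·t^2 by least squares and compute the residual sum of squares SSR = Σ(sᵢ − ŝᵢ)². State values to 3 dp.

SSR = 0.964

With design matrix A, AᵀA = [[100, 728]; [728, 6724]] and Aᵀs = [-1346, -12640]ᵀ.
Determinant 100·6724 − 728² = 142416.
p = ((-1346)·6724 − 728·(-12640))/142416 = 2103/1978; q = (100·(-12640) − 728·(-1346))/142416 = -1973/989.
Residuals: 285/1978, -81/86, -465/1978, 1/46; SSR = 953/989.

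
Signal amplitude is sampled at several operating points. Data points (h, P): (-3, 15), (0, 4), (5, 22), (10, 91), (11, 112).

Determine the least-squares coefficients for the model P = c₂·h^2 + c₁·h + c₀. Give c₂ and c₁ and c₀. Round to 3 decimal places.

Compute the Gram sums: Σh^2·h^2 = 25347, Σh^2·h = 2429, Σh^2 = 255, Σh·h = 255, Σh = 23, Σ1 = 5.
Moment sums: Σh^2·P = 23337, Σh·P = 2207, ΣP = 244.
Solving the 3×3 system (Gaussian elimination) gives c₂ = 657445/659726, c₁ = -738687/659726, c₀ = 1031447/329863.

c₂ = 0.997, c₁ = -1.120, c₀ = 3.127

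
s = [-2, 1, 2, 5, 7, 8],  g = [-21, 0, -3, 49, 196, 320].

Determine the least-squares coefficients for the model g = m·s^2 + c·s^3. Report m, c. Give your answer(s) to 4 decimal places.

Compute the Gram sums: Σs^2·s^2 = 7155, Σs^2·s^3 = 52701, Σs^3·s^3 = 395547.
For Mᵀg: Σs^2·g = 31213, Σs^3·g = 237337.
Determinant 7155·395547 − 52701² = 52743384.
m = (31213·395547 − 52701·237337)/52743384 = -8982707/2930188; c = (7155·237337 − 52701·31213)/52743384 = 8864987/8790564.

m = -3.0656, c = 1.0085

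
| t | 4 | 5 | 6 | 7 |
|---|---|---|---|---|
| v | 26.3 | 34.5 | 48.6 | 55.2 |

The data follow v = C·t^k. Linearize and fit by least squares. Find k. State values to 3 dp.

With ln vᵢ as the transformed response and ln tᵢ as the regressor:
AᵀA = [[11.5091, 6.7334]; [6.7334, 4]], rhs = [24.9950, 14.7051]ᵀ  (here Σln t = 6.7334, Σ(ln t)² = 11.5091, Σln v = 14.7051, Σln t·ln v = 24.9950).
Solving (det = 0.6976): k = 1.38289, ln C = 1.34839.

k = 1.383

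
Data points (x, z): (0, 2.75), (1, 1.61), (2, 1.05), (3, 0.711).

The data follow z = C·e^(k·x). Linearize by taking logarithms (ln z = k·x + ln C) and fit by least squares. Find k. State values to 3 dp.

Taking logs, ln z = k·x + ln C, so regress ln z on x.
Σx = 6.0000, Σ(x)² = 14.0000, Σln z = 1.1955, Σx·ln z = -0.4494.
Equations: 14.0000·k + 6.0000·ln C = -0.4494;  6.0000·k + 4·ln C = 1.1955.
Δ = 14.0000·4 − (6.0000)² = 20.0000; k = (-0.4494·4 − 6.0000·1.1955)/20.0000 = -0.44855, ln C = (14.0000·1.1955 − 6.0000·-0.4494)/20.0000 = 0.97171.

k = -0.449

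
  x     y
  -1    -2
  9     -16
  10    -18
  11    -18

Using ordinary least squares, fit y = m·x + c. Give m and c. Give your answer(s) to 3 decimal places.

From the data, Σx·x = 303, Σx = 29, Σ1 = 4.
Moment sums: Σx·y = -520, Σy = -54.
MᵀM·[m, c]ᵀ = Mᵀy becomes [[303, 29]; [29, 4]]·[m, c]ᵀ = [-520, -54]ᵀ.
det = 303·4 − 29² = 371.
m = ((-520)·4 − 29·(-54))/371 = -514/371; c = (303·(-54) − 29·(-520))/371 = -1282/371.

m = -1.385, c = -3.456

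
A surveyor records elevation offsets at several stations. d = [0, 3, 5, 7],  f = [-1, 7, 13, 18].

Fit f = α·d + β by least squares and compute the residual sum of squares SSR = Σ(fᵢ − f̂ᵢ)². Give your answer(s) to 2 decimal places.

From the data, Σd·d = 83, Σd = 15, Σ1 = 4.
Moment sums: Σd·f = 212, Σf = 37.
So MᵀM·[α, β]ᵀ = Mᵀf: [[83, 15]; [15, 4]]·[α, β]ᵀ = [212, 37]ᵀ.
det = 83·4 − 15² = 107.
α = (212·4 − 15·37)/107 = 293/107; β = (83·37 − 15·212)/107 = -109/107.
Residuals: 2/107, -21/107, 35/107, -16/107; SSR = 18/107.

SSR = 0.17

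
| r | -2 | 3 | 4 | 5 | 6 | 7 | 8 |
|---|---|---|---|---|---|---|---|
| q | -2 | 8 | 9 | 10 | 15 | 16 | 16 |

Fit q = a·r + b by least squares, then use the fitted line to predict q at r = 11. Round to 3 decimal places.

q̂ = 22.800

Forming XᵀX = [[203, 31]; [31, 7]] and Xᵀq = [444, 72]ᵀ gives XᵀX·[a, b]ᵀ = Xᵀq.
Eliminating b: 7·(row 1) − 31·(row 2) gives 460·a = 7·444 − 31·72 = 876, so a = 219/115.
Then b = (72 − 31·(219/115))/7 = 213/115.
At r = 11: q̂ = (219/115)·(11) + (213/115)·(1) = 114/5.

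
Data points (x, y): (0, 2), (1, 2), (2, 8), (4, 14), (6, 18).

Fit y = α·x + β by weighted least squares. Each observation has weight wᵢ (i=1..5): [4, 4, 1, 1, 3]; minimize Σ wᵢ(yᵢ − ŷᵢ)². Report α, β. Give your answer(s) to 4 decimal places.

Forming MᵀWM = [[132, 28]; [28, 13]] and MᵀWy = [404, 92]ᵀ gives MᵀWM·[α, β]ᵀ = MᵀWy.
det = 132·13 − 28² = 932.
α = (404·13 − 28·92)/932 = 669/233; β = (132·92 − 28·404)/932 = 208/233.

α = 2.8712, β = 0.8927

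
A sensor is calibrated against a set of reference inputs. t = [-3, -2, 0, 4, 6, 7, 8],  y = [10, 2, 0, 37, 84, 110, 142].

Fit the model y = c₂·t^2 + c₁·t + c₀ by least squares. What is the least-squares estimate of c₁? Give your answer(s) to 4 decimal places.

The normal equations are: 8146·c₂ + 1100·c₁ + 178·c₀ = 18192;  1100·c₂ + 178·c₁ + 20·c₀ = 2524;  178·c₂ + 20·c₁ + 7·c₀ = 385.
(Σt^2·t^2 = 8146, Σt^2·t = 1100, Σt^2 = 178, Σt·t = 178, Σt = 20, Σ1 = 7, Σt^2·y = 18192, Σt·y = 2524, Σy = 385.)
Row-reducing yields c₂ = 11229/5683, c₁ = 108086/51147, c₀ = -65569/51147.

c₁ = 2.1132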